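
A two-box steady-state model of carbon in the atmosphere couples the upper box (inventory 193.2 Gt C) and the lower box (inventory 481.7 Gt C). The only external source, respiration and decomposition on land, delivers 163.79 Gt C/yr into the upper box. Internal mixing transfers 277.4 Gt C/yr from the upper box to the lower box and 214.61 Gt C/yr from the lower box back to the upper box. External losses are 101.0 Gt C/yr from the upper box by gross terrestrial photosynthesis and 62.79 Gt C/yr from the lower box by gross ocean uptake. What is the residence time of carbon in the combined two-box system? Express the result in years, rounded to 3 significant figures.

4.12 yr

Residence time in the combined system uses the total inventory and the total *external* removal — internal exchanges between the two boxes cancel.
M_total = 193.2 + 481.7 = 674.90 Gt C.
ΣF_external_out = 101.0 + 62.79 = 163.79 Gt C/yr.
τ = M_total / ΣF_ext = 674.90 / 163.79 = 4.121 yr.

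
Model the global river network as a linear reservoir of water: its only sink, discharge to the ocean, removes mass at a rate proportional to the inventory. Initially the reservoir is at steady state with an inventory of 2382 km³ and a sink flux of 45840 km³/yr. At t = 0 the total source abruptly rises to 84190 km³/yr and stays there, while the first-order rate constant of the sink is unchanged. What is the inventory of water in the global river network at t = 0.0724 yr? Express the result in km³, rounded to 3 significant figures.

3880 km³

The sink rate constant is k = F₀/M₀ = 45840/2382 = 19.24 yr⁻¹.
Solving dM/dt = F₁ − kM with M(0) = M₀ gives M(t) = F₁/k + (M₀ − F₁/k)·e^(−kt).
F₁/k = 84190/19.24 = 4374.8 km³; kt = 19.24 × 0.0724 = 1.393, e^(−kt) = 0.2483.
M(0.0724) = 4374.8 + (2382 − 4374.8) × 0.2483 = 4374.8 − 494.7 = 3880.1 km³.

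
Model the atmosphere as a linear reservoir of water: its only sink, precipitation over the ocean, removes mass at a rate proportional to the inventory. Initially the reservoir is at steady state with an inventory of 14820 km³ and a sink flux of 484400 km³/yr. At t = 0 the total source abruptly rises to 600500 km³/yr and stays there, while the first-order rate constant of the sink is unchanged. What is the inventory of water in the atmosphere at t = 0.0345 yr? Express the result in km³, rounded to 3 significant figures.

Residence time τ = M₀/F₀ = 0.03059 yr. The eventual steady state is M_∞ = M₀·(F₁/F₀) = 14820 × 600500/484400 = 18372 km³.
The anomaly ΔM(t) = M(t) − M_∞ decays as ΔM₀·e^(−t/τ) with ΔM₀ = 14820 − 18372 = −3552 km³.
At t = 0.0345 yr, e^(−t/τ) = e^(−1.128) = 0.3238, so ΔM = −1150 km³ and M = 18372 − 1150 = 17222 km³.

17200 km³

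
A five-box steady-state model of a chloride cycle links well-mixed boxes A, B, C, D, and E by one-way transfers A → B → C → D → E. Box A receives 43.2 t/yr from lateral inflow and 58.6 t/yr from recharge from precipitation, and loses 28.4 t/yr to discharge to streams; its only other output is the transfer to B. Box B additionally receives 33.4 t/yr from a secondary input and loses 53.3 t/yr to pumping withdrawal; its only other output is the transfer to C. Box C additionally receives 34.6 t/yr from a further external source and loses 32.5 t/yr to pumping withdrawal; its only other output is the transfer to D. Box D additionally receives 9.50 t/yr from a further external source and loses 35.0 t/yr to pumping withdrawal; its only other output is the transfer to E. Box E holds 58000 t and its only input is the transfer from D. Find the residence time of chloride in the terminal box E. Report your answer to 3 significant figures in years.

Box A: F(A→B) = (43.2 + 58.6) − 28.4 = 73.400 t/yr.
Box B: F(B→C) = (73.400 + 33.4) − 53.3 = 53.500 t/yr.
Box C: F(C→D) = (53.500 + 34.6) − 32.5 = 55.600 t/yr.
Box D: F(D→E) = (55.600 + 9.50) − 35.0 = 30.100 t/yr.
Box E throughput = its input = 30.100 t/yr; τ = 58000 / 30.100 = 1927 yr.

1930 yr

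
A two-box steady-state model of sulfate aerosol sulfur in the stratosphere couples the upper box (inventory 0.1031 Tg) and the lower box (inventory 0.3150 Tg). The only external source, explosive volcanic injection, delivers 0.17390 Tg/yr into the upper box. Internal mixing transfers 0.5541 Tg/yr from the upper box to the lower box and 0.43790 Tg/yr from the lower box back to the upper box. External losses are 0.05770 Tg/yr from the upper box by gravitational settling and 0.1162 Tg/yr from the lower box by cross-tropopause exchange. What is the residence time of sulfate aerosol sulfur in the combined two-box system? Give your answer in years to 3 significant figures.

2.40 yr

Residence time in the combined system uses the total inventory and the total *external* removal — internal exchanges between the two boxes cancel.
M_total = 0.1031 + 0.3150 = 0.41810 Tg.
ΣF_external_out = 0.05770 + 0.1162 = 0.17390 Tg/yr.
τ = M_total / ΣF_ext = 0.41810 / 0.17390 = 2.404 yr.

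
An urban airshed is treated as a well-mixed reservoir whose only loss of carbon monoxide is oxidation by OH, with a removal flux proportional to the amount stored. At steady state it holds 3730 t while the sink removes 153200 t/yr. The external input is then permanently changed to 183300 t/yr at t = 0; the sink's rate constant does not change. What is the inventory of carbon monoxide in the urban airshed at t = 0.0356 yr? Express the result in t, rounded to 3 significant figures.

4290 t

τ = M₀/F₀ = 3730/153200 = 0.02435 yr; rate constant k = 1/τ.
New steady state M_∞ = F₁/k = F₁·τ = 183300 × 0.02435 = 4462.9 t.
M(t) = M_∞ + (M₀ − M_∞)·e^(−t/τ); t/τ = 0.0356/0.02435 = 1.462, so e^(−t/τ) = 0.2317.
M(t) = 4462.9 − 732.9 × 0.2317 = 4293.0 t.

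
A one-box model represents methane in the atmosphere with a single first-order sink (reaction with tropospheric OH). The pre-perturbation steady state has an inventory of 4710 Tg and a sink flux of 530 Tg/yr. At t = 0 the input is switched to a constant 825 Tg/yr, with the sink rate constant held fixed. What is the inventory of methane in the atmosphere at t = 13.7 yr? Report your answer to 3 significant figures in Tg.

6770 Tg

The sink rate constant is k = F₀/M₀ = 530/4710 = 0.1125 yr⁻¹.
Solving dM/dt = F₁ − kM with M(0) = M₀ gives M(t) = F₁/k + (M₀ − F₁/k)·e^(−kt).
F₁/k = 825/0.1125 = 7331.6 Tg; kt = 0.1125 × 13.7 = 1.542, e^(−kt) = 0.2140.
M(13.7) = 7331.6 + (4710 − 7331.6) × 0.2140 = 7331.6 − 561.1 = 6770.5 Tg.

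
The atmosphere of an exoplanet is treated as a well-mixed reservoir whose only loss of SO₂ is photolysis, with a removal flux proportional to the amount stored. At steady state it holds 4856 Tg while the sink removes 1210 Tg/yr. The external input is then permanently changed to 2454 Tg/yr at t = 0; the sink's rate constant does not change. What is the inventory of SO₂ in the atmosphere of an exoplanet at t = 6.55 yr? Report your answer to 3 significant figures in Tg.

8870 Tg

The sink rate constant is k = F₀/M₀ = 1210/4856 = 0.2492 yr⁻¹.
Solving dM/dt = F₁ − kM with M(0) = M₀ gives M(t) = F₁/k + (M₀ − F₁/k)·e^(−kt).
F₁/k = 2454/0.2492 = 9848.4 Tg; kt = 0.2492 × 6.55 = 1.632, e^(−kt) = 0.1955.
M(6.55) = 9848.4 + (4856 − 9848.4) × 0.1955 = 9848.4 − 976.1 = 8872.3 Tg.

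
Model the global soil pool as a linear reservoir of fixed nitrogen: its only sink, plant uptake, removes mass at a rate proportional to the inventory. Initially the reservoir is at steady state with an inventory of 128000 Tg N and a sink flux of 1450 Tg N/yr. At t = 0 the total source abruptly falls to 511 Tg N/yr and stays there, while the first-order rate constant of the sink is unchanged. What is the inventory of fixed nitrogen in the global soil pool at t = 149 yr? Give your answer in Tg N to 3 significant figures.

60400 Tg N

Residence time τ = M₀/F₀ = 88.28 yr. The eventual steady state is M_∞ = M₀·(F₁/F₀) = 128000 × 511/1450 = 45109 Tg N.
The anomaly ΔM(t) = M(t) − M_∞ decays as ΔM₀·e^(−t/τ) with ΔM₀ = 128000 − 45109 = 82890 Tg N.
At t = 149 yr, e^(−t/τ) = e^(−1.688) = 0.1849, so ΔM = 15330 Tg N and M = 45109 + 15330 = 60436 Tg N.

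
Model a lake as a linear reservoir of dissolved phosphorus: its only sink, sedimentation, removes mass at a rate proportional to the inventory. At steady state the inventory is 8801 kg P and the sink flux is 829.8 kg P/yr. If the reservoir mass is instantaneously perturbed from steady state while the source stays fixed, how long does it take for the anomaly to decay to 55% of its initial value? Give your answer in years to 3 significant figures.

6.34 yr

For a linear reservoir the anomaly decays as exp(−t/τ) with τ = M/F = 8801/829.8 = 10.61 yr.
exp(−t/τ) = 0.55 ⇒ t = −τ ln(0.55) = 10.61 × 0.5978 = 6.341 yr.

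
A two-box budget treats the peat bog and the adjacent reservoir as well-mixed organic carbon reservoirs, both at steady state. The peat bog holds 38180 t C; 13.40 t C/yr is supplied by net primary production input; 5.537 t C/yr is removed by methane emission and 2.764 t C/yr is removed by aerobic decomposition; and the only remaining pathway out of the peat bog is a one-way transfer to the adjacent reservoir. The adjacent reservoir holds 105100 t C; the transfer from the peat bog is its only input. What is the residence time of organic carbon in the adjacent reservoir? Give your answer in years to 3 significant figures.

Balance the peat bog: ΣF_in = 13.400 t C/yr.
Transfer to the adjacent reservoir = ΣF_in − (5.537 + 2.764) = 5.0990 t C/yr.
At steady state the output of the adjacent reservoir equals its input, 5.0990 t C/yr.
τ = M / F = 105100 / 5.0990 = 20610 yr.

20600 yr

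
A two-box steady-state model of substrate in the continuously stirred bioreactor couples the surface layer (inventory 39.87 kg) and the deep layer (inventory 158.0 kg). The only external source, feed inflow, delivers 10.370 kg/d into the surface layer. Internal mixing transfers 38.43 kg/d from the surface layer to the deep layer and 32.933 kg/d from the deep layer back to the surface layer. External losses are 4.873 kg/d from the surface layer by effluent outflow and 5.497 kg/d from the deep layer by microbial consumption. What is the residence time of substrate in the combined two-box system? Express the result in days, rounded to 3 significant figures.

For the system as a whole, the A↔B exchange is internal and contributes nothing to the throughput; only the external sinks remove mass.
M_total = 39.87 + 158.0 = 197.87 kg.
ΣF_external_out = 4.873 + 5.497 = 10.370 kg/d.
τ = M_total / ΣF_ext = 197.87 / 10.370 = 19.08 d.

19.1 d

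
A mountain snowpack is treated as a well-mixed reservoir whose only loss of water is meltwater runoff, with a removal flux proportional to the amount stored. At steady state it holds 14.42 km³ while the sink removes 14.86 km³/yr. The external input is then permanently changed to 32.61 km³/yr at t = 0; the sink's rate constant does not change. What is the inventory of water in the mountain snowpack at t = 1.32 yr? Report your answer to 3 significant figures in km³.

27.2 km³

τ = M₀/F₀ = 14.42/14.86 = 0.9704 yr; rate constant k = 1/τ.
New steady state M_∞ = F₁/k = F₁·τ = 32.61 × 0.9704 = 31.644 km³.
M(t) = M_∞ + (M₀ − M_∞)·e^(−t/τ); t/τ = 1.32/0.9704 = 1.360, so e^(−t/τ) = 0.2566.
M(t) = 31.644 − 17.22 × 0.2566 = 27.225 km³.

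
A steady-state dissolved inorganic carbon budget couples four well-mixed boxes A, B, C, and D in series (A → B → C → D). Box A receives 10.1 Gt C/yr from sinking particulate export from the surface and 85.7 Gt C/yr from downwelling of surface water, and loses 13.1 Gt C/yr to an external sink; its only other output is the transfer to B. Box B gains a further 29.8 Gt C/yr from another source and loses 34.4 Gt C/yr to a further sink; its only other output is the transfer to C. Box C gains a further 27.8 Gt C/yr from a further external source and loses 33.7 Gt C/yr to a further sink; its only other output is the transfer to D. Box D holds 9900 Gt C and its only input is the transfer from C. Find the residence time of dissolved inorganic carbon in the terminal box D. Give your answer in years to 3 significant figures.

137 yr

Box A: F(A→B) = (10.1 + 85.7) − 13.1 = 82.700 Gt C/yr.
Box B: F(B→C) = (82.700 + 29.8) − 34.4 = 78.100 Gt C/yr.
Box C: F(C→D) = (78.100 + 27.8) − 33.7 = 72.200 Gt C/yr.
Box D throughput = its input = 72.200 Gt C/yr; τ = 9900 / 72.200 = 137.1 yr.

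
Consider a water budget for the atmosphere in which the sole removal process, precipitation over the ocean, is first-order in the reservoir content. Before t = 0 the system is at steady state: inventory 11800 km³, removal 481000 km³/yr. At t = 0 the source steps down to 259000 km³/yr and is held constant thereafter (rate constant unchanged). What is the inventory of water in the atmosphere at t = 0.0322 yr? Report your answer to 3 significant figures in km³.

Residence time τ = M₀/F₀ = 0.02453 yr. The eventual steady state is M_∞ = M₀·(F₁/F₀) = 11800 × 259000/481000 = 6353.8 km³.
The anomaly ΔM(t) = M(t) − M_∞ decays as ΔM₀·e^(−t/τ) with ΔM₀ = 11800 − 6353.8 = 5446 km³.
At t = 0.0322 yr, e^(−t/τ) = e^(−1.313) = 0.2691, so ΔM = 1466 km³ and M = 6353.8 + 1466 = 7819.6 km³.

7820 km³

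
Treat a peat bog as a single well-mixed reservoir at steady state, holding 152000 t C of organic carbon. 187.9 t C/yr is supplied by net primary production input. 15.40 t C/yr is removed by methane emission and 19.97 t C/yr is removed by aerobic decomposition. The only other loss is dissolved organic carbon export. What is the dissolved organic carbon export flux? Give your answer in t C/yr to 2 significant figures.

150 t C/yr

At steady state ΣF_in = ΣF_out.
ΣF_in = 187.90 t C/yr.
Dissolved organic carbon export flux = ΣF_in − (15.40 + 19.97) = 187.90 − 35.37 = 152.5 t C/yr.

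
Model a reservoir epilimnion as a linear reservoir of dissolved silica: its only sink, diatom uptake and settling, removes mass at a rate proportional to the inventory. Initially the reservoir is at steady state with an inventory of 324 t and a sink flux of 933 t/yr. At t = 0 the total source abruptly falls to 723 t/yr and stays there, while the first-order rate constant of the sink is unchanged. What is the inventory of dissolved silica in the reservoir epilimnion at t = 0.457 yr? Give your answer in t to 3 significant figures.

Residence time τ = M₀/F₀ = 0.3473 yr. The eventual steady state is M_∞ = M₀·(F₁/F₀) = 324 × 723/933 = 251.07 t.
The anomaly ΔM(t) = M(t) − M_∞ decays as ΔM₀·e^(−t/τ) with ΔM₀ = 324 − 251.07 = 72.93 t.
At t = 0.457 yr, e^(−t/τ) = e^(−1.316) = 0.2682, so ΔM = 19.56 t and M = 251.07 + 19.56 = 270.63 t.

271 t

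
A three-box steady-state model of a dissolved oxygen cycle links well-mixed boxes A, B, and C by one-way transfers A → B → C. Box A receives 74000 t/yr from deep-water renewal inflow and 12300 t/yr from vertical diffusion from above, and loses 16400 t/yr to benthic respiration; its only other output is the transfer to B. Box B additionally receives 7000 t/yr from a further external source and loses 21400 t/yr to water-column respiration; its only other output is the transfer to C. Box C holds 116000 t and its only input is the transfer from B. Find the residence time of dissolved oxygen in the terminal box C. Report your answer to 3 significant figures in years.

Box A: F(A→B) = (74000 + 12300) − 16400 = 69900 t/yr.
Box B: F(B→C) = (69900 + 7000) − 21400 = 55500 t/yr.
Box C throughput = its input = 55500 t/yr; τ = 116000 / 55500 = 2.090 yr.

2.09 yr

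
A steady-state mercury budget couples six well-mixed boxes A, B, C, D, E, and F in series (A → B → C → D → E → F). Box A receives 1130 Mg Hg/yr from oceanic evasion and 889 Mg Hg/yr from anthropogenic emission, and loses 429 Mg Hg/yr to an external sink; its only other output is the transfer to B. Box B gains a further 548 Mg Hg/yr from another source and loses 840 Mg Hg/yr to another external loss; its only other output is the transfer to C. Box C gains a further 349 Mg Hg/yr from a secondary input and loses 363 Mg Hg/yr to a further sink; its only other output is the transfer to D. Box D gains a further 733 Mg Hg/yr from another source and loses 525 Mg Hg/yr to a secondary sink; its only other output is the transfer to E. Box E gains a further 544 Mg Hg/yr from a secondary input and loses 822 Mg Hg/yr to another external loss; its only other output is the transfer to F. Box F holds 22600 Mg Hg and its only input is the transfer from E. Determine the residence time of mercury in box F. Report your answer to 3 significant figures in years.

18.6 yr

Box A: F(A→B) = (1130 + 889) − 429 = 1590.0 Mg Hg/yr.
Box B: F(B→C) = (1590.0 + 548) − 840 = 1298.0 Mg Hg/yr.
Box C: F(C→D) = (1298.0 + 349) − 363 = 1284.0 Mg Hg/yr.
Box D: F(D→E) = (1284.0 + 733) − 525 = 1492.0 Mg Hg/yr.
Box E: F(E→F) = (1492.0 + 544) − 822 = 1214.0 Mg Hg/yr.
Box F throughput = its input = 1214.0 Mg Hg/yr; τ = 22600 / 1214.0 = 18.62 yr.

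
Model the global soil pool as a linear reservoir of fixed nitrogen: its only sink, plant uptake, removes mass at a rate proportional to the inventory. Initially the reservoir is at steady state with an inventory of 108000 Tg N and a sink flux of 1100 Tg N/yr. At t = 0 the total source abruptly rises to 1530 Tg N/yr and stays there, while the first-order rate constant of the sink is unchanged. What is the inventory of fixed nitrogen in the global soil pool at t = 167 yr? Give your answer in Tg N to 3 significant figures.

τ = M₀/F₀ = 108000/1100 = 98.18 yr; rate constant k = 1/τ.
New steady state M_∞ = F₁/k = F₁·τ = 1530 × 98.18 = 150220 Tg N.
M(t) = M_∞ + (M₀ − M_∞)·e^(−t/τ); t/τ = 167/98.18 = 1.701, so e^(−t/τ) = 0.1825.
M(t) = 150220 − 42220 × 0.1825 = 142510 Tg N.

143000 Tg N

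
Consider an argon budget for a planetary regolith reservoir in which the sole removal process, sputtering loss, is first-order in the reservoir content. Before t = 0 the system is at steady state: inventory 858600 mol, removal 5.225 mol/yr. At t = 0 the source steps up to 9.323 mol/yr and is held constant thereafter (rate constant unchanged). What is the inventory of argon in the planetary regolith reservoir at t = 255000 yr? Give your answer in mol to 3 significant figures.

1.39×10^6 mol

The sink rate constant is k = F₀/M₀ = 5.225/858600 = 6.085×10^-6 yr⁻¹.
Solving dM/dt = F₁ − kM with M(0) = M₀ gives M(t) = F₁/k + (M₀ − F₁/k)·e^(−kt).
F₁/k = 9.323/6.085×10^-6 = 1.5320×10^6 mol; kt = 6.085×10^-6 × 255000 = 1.552, e^(−kt) = 0.2119.
M(255000) = 1.5320×10^6 + (858600 − 1.5320×10^6) × 0.2119 = 1.5320×10^6 − 142700 = 1.3893×10^6 mol.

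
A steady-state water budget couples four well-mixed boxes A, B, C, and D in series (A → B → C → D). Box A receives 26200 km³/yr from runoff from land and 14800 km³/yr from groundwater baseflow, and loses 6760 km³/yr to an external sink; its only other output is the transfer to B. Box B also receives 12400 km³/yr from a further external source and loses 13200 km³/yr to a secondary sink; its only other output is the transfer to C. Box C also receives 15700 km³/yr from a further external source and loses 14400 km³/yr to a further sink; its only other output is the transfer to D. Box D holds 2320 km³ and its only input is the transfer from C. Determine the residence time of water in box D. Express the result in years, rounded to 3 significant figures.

0.0668 yr

Box A: F(A→B) = (26200 + 14800) − 6760 = 34240 km³/yr.
Box B: F(B→C) = (34240 + 12400) − 13200 = 33440 km³/yr.
Box C: F(C→D) = (33440 + 15700) − 14400 = 34740 km³/yr.
Box D throughput = its input = 34740 km³/yr; τ = 2320 / 34740 = 0.06678 yr.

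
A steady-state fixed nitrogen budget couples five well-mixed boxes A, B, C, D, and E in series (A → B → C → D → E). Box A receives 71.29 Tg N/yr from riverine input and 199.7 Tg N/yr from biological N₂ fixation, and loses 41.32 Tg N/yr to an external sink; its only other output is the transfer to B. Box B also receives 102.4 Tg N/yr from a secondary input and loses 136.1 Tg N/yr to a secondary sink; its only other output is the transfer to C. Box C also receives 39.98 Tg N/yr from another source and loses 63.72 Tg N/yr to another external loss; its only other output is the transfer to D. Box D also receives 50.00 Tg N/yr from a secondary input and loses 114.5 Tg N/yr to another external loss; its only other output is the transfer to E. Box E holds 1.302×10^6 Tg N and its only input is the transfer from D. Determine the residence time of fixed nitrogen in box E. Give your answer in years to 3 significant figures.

Box A: F(A→B) = (71.29 + 199.7) − 41.32 = 229.67 Tg N/yr.
Box B: F(B→C) = (229.67 + 102.4) − 136.1 = 195.97 Tg N/yr.
Box C: F(C→D) = (195.97 + 39.98) − 63.72 = 172.23 Tg N/yr.
Box D: F(D→E) = (172.23 + 50.00) − 114.5 = 107.73 Tg N/yr.
Box E throughput = its input = 107.73 Tg N/yr; τ = 1.302×10^6 / 107.73 = 12090 yr.

12100 yr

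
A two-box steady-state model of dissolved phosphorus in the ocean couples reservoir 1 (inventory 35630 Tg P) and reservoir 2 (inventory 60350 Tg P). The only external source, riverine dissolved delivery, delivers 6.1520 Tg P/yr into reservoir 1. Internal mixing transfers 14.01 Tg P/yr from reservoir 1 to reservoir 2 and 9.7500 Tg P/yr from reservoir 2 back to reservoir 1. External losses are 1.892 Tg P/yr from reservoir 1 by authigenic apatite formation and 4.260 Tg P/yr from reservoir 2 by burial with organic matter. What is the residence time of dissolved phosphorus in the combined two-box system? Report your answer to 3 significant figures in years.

For the system as a whole, the A↔B exchange is internal and contributes nothing to the throughput; only the external sinks remove mass.
M_total = 35630 + 60350 = 95980 Tg P.
ΣF_external_out = 1.892 + 4.260 = 6.1520 Tg P/yr.
τ = M_total / ΣF_ext = 95980 / 6.1520 = 15600 yr.

15600 yr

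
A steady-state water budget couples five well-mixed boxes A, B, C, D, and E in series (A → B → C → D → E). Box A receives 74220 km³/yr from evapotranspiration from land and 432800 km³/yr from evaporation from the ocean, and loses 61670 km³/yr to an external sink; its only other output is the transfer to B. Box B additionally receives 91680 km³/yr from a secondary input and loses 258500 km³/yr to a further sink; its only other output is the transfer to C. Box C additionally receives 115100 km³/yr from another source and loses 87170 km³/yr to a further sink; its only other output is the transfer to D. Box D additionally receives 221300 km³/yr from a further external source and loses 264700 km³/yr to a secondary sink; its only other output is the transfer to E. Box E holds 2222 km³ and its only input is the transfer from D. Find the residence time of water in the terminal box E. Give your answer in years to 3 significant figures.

0.00845 yr

Box A: F(A→B) = (74220 + 432800) − 61670 = 445350 km³/yr.
Box B: F(B→C) = (445350 + 91680) − 258500 = 278530 km³/yr.
Box C: F(C→D) = (278530 + 115100) − 87170 = 306460 km³/yr.
Box D: F(D→E) = (306460 + 221300) − 264700 = 263060 km³/yr.
Box E throughput = its input = 263060 km³/yr; τ = 2222 / 263060 = 0.008447 yr.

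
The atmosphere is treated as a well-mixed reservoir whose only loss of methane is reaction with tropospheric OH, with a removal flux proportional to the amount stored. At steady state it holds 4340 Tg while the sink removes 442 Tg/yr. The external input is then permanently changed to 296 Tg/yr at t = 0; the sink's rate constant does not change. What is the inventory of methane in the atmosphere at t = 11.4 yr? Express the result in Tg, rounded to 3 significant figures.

3360 Tg

The sink rate constant is k = F₀/M₀ = 442/4340 = 0.1018 yr⁻¹.
Solving dM/dt = F₁ − kM with M(0) = M₀ gives M(t) = F₁/k + (M₀ − F₁/k)·e^(−kt).
F₁/k = 296/0.1018 = 2906.4 Tg; kt = 0.1018 × 11.4 = 1.161, e^(−kt) = 0.3132.
M(11.4) = 2906.4 + (4340 − 2906.4) × 0.3132 = 2906.4 + 449.0 = 3355.4 Tg.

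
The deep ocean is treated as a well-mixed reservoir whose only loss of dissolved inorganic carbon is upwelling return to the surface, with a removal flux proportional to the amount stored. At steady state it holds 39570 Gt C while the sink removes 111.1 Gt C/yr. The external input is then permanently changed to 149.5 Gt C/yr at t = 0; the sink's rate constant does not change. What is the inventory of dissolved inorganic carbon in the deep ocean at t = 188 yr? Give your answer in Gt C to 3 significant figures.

45200 Gt C

Residence time τ = M₀/F₀ = 356.2 yr. The eventual steady state is M_∞ = M₀·(F₁/F₀) = 39570 × 149.5/111.1 = 53247 Gt C.
The anomaly ΔM(t) = M(t) − M_∞ decays as ΔM₀·e^(−t/τ) with ΔM₀ = 39570 − 53247 = −13680 Gt C.
At t = 188 yr, e^(−t/τ) = e^(−0.5278) = 0.5899, so ΔM = −8068 Gt C and M = 53247 − 8068 = 45179 Gt C.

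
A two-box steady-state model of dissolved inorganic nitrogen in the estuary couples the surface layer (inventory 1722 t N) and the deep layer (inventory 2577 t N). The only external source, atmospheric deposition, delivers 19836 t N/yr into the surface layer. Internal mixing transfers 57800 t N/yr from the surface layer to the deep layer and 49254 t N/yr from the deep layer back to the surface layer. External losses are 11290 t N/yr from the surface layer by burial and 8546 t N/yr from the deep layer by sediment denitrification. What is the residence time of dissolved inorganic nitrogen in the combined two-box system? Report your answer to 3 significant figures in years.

0.217 yr

Residence time in the combined system uses the total inventory and the total *external* removal — internal exchanges between the two boxes cancel.
M_total = 1722 + 2577 = 4299.0 t N.
ΣF_external_out = 11290 + 8546 = 19836 t N/yr.
τ = M_total / ΣF_ext = 4299.0 / 19836 = 0.2167 yr.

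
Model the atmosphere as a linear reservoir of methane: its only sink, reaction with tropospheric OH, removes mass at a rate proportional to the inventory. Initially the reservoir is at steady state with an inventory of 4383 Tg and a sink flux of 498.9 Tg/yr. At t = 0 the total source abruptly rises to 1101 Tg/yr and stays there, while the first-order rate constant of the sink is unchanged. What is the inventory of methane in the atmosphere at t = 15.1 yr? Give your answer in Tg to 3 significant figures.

τ = M₀/F₀ = 4383/498.9 = 8.785 yr; rate constant k = 1/τ.
New steady state M_∞ = F₁/k = F₁·τ = 1101 × 8.785 = 9672.6 Tg.
M(t) = M_∞ + (M₀ − M_∞)·e^(−t/τ); t/τ = 15.1/8.785 = 1.719, so e^(−t/τ) = 0.1793.
M(t) = 9672.6 − 5290 × 0.1793 = 8724.3 Tg.

8720 Tg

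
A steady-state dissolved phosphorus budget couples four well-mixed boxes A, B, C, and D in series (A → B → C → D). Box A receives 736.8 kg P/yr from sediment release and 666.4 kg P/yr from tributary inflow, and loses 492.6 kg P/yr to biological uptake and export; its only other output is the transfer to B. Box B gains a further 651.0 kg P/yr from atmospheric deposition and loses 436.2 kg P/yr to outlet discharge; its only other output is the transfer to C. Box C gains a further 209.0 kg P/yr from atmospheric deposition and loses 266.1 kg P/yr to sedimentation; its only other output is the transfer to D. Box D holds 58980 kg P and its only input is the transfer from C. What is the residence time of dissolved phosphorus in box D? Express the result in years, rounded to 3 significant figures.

55.2 yr

Box A: F(A→B) = (736.8 + 666.4) − 492.6 = 910.60 kg P/yr.
Box B: F(B→C) = (910.60 + 651.0) − 436.2 = 1125.4 kg P/yr.
Box C: F(C→D) = (1125.4 + 209.0) − 266.1 = 1068.3 kg P/yr.
Box D throughput = its input = 1068.3 kg P/yr; τ = 58980 / 1068.3 = 55.21 yr.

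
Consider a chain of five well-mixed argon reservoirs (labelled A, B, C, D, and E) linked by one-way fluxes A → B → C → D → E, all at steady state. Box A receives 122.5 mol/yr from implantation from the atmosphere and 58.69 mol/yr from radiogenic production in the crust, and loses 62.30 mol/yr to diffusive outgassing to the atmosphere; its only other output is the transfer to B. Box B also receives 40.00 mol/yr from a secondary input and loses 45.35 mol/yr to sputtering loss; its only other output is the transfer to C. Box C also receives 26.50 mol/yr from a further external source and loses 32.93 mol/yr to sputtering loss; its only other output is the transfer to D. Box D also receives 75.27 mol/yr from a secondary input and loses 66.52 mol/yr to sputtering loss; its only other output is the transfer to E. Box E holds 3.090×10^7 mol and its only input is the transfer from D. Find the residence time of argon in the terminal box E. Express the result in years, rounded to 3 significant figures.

Box A: F(A→B) = (122.5 + 58.69) − 62.30 = 118.89 mol/yr.
Box B: F(B→C) = (118.89 + 40.00) − 45.35 = 113.54 mol/yr.
Box C: F(C→D) = (113.54 + 26.50) − 32.93 = 107.11 mol/yr.
Box D: F(D→E) = (107.11 + 75.27) − 66.52 = 115.86 mol/yr.
Box E throughput = its input = 115.86 mol/yr; τ = 3.090×10^7 / 115.86 = 266700 yr.

267000 yr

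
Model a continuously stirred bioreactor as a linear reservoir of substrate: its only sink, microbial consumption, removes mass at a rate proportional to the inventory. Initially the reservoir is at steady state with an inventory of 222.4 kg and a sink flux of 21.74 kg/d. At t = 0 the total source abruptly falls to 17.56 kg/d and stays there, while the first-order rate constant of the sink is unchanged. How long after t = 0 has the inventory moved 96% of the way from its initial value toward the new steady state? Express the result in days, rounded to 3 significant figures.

32.9 d

τ = M₀/F₀ = 222.4/21.74 = 10.23 d.
The remaining gap fraction is e^(−t/τ); 96% covered ⇒ e^(−t/τ) = 0.0400.
t = −τ ln(0.0400) = 10.23 × 3.219 = 32.93 d.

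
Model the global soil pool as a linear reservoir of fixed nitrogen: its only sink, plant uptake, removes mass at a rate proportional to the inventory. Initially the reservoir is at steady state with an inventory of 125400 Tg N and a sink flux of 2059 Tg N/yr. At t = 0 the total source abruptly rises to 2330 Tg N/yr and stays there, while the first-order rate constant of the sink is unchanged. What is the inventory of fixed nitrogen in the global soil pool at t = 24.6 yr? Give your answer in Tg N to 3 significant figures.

131000 Tg N

Residence time τ = M₀/F₀ = 60.90 yr. The eventual steady state is M_∞ = M₀·(F₁/F₀) = 125400 × 2330/2059 = 141900 Tg N.
The anomaly ΔM(t) = M(t) − M_∞ decays as ΔM₀·e^(−t/τ) with ΔM₀ = 125400 − 141900 = −16500 Tg N.
At t = 24.6 yr, e^(−t/τ) = e^(−0.4039) = 0.6677, so ΔM = −11020 Tg N and M = 141900 − 11020 = 130880 Tg N.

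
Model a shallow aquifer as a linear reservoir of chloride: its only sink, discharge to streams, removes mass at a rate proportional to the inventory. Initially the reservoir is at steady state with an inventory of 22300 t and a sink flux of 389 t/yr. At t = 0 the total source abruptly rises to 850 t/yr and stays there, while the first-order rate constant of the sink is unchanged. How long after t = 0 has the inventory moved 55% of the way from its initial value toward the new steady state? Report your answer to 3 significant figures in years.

τ = M₀/F₀ = 22300/389 = 57.33 yr.
The remaining gap fraction is e^(−t/τ); 55% covered ⇒ e^(−t/τ) = 0.450.
t = −τ ln(0.450) = 57.33 × 0.7985 = 45.78 yr.

45.8 yr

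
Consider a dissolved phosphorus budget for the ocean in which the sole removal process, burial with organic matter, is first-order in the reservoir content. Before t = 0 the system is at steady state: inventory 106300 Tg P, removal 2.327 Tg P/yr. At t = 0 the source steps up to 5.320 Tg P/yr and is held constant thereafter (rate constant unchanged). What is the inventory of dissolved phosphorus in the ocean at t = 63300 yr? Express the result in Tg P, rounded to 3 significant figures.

209000 Tg P

τ = M₀/F₀ = 106300/2.327 = 45680 yr; rate constant k = 1/τ.
New steady state M_∞ = F₁/k = F₁·τ = 5.320 × 45680 = 243020 Tg P.
M(t) = M_∞ + (M₀ − M_∞)·e^(−t/τ); t/τ = 63300/45680 = 1.386, so e^(−t/τ) = 0.2502.
M(t) = 243020 − 136700 × 0.2502 = 208820 Tg P.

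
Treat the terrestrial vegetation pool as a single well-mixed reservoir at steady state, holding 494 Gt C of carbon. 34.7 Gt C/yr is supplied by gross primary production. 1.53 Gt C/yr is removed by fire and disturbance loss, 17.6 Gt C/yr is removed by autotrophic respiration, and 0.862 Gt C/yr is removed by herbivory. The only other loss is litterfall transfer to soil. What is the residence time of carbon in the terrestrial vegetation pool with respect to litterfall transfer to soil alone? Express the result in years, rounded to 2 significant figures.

At steady state ΣF_in = ΣF_out.
ΣF_in = 34.700 Gt C/yr.
Litterfall transfer to soil flux = ΣF_in − (1.53 + 17.6 + 0.862) = 34.700 − 19.99 = 14.71 Gt C/yr.
τ = M / F = 494 / 14.71 = 33.59 yr.

34 yr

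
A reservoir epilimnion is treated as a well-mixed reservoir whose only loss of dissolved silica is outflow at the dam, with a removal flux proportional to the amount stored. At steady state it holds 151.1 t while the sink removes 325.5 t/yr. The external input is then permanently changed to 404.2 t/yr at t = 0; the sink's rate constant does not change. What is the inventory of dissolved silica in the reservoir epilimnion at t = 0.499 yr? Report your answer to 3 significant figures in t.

The sink rate constant is k = F₀/M₀ = 325.5/151.1 = 2.154 yr⁻¹.
Solving dM/dt = F₁ − kM with M(0) = M₀ gives M(t) = F₁/k + (M₀ − F₁/k)·e^(−kt).
F₁/k = 404.2/2.154 = 187.63 t; kt = 2.154 × 0.499 = 1.075, e^(−kt) = 0.3413.
M(0.499) = 187.63 + (151.1 − 187.63) × 0.3413 = 187.63 − 12.47 = 175.16 t.

175 t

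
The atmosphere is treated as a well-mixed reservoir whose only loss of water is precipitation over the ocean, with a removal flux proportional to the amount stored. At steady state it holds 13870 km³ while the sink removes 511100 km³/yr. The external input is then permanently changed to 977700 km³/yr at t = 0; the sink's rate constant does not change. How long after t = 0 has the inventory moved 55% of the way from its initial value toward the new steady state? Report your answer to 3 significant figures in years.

0.0217 yr

τ = M₀/F₀ = 13870/511100 = 0.02714 yr.
The remaining gap fraction is e^(−t/τ); 55% covered ⇒ e^(−t/τ) = 0.450.
t = −τ ln(0.450) = 0.02714 × 0.7985 = 0.02167 yr.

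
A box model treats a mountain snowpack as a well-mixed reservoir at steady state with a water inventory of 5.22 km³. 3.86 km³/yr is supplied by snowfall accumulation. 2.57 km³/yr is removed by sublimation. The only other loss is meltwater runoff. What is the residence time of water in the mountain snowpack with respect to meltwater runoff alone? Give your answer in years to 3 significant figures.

At steady state ΣF_in = ΣF_out.
ΣF_in = 3.8600 km³/yr.
Meltwater runoff flux = ΣF_in − (2.57) = 3.8600 − 2.570 = 1.290 km³/yr.
τ = M / F = 5.22 / 1.290 = 4.047 yr.

4.05 yr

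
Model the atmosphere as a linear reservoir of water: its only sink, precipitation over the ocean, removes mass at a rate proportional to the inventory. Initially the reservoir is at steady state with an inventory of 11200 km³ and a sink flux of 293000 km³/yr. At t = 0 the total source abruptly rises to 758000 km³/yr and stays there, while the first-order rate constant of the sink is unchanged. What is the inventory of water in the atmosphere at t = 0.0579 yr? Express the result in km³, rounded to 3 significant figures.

25100 km³

τ = M₀/F₀ = 11200/293000 = 0.03823 yr; rate constant k = 1/τ.
New steady state M_∞ = F₁/k = F₁·τ = 758000 × 0.03823 = 28975 km³.
M(t) = M_∞ + (M₀ − M_∞)·e^(−t/τ); t/τ = 0.0579/0.03823 = 1.515, so e^(−t/τ) = 0.2199.
M(t) = 28975 − 17770 × 0.2199 = 25067 km³.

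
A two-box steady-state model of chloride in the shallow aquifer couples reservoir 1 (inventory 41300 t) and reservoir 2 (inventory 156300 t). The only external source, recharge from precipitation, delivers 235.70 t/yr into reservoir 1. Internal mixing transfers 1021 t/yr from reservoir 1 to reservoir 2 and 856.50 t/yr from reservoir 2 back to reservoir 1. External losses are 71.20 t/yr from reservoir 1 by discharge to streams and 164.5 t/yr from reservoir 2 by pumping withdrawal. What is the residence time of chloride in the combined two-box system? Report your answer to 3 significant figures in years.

Residence time in the combined system uses the total inventory and the total *external* removal — internal exchanges between the two boxes cancel.
M_total = 41300 + 156300 = 197600 t.
ΣF_external_out = 71.20 + 164.5 = 235.70 t/yr.
τ = M_total / ΣF_ext = 197600 / 235.70 = 838.4 yr.

838 yr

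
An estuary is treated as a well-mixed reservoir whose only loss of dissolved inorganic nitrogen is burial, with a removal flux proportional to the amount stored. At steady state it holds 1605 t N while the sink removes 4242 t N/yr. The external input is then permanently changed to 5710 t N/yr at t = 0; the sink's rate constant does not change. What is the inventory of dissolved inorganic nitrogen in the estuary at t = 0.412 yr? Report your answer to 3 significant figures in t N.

1970 t N

The sink rate constant is k = F₀/M₀ = 4242/1605 = 2.643 yr⁻¹.
Solving dM/dt = F₁ − kM with M(0) = M₀ gives M(t) = F₁/k + (M₀ − F₁/k)·e^(−kt).
F₁/k = 5710/2.643 = 2160.4 t N; kt = 2.643 × 0.412 = 1.089, e^(−kt) = 0.3366.
M(0.412) = 2160.4 + (1605 − 2160.4) × 0.3366 = 2160.4 − 186.9 = 1973.5 t N.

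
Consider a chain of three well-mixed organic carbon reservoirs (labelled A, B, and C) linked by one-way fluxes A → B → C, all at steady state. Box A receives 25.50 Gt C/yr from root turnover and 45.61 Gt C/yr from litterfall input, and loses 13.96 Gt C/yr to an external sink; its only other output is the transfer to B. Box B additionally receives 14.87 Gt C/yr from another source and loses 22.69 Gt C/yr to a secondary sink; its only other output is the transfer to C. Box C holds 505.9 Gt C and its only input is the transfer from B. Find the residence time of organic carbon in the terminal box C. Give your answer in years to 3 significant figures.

Box A: F(A→B) = (25.50 + 45.61) − 13.96 = 57.150 Gt C/yr.
Box B: F(B→C) = (57.150 + 14.87) − 22.69 = 49.330 Gt C/yr.
Box C throughput = its input = 49.330 Gt C/yr; τ = 505.9 / 49.330 = 10.26 yr.

10.3 yr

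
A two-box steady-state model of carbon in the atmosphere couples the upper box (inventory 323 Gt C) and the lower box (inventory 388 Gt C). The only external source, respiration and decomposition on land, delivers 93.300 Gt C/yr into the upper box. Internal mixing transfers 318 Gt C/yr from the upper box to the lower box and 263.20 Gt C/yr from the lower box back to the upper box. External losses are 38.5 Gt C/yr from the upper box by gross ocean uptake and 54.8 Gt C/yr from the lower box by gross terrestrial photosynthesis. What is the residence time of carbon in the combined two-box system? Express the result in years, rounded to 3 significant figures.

7.62 yr

For the system as a whole, the A↔B exchange is internal and contributes nothing to the throughput; only the external sinks remove mass.
M_total = 323 + 388 = 711.00 Gt C.
ΣF_external_out = 38.5 + 54.8 = 93.300 Gt C/yr.
τ = M_total / ΣF_ext = 711.00 / 93.300 = 7.621 yr.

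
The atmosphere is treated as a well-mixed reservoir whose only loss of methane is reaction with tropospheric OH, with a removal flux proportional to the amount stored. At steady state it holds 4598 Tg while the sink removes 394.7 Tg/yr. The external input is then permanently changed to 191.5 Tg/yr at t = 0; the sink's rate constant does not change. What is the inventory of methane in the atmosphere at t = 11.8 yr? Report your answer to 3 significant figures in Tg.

The sink rate constant is k = F₀/M₀ = 394.7/4598 = 0.08584 yr⁻¹.
Solving dM/dt = F₁ − kM with M(0) = M₀ gives M(t) = F₁/k + (M₀ − F₁/k)·e^(−kt).
F₁/k = 191.5/0.08584 = 2230.9 Tg; kt = 0.08584 × 11.8 = 1.013, e^(−kt) = 0.3632.
M(11.8) = 2230.9 + (4598 − 2230.9) × 0.3632 = 2230.9 + 859.6 = 3090.5 Tg.

3090 Tg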